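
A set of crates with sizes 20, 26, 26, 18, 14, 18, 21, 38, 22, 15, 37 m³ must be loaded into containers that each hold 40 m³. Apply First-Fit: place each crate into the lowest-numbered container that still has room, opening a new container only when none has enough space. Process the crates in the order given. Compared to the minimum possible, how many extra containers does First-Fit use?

0

First-Fit: [20,18] [26,14] [26] [18,21] [38] [22,15] [37] → 7 containers.
Total size 255 m³; any packing needs at least ⌈255/40⌉ = 7 containers.
So 7 is already optimal.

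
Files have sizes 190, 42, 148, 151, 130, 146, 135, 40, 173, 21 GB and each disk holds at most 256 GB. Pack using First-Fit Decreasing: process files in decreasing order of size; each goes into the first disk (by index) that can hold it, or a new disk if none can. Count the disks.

7

Sorted descending: 190, 173, 151, 148, 146, 135, 130, 42, 40, 21.
190 GB → disk 1 (remaining 66 GB)
173 GB → disk 2 (remaining 83 GB)
151 GB → disk 3 (remaining 105 GB)
148 GB → disk 4 (remaining 108 GB)
146 GB → disk 5 (remaining 110 GB)
135 GB → disk 6 (remaining 121 GB)
130 GB → disk 7 (remaining 126 GB)
42 GB → disk 1 (remaining 24 GB)
40 GB → disk 2 (remaining 43 GB)
21 GB → disk 1 (remaining 3 GB)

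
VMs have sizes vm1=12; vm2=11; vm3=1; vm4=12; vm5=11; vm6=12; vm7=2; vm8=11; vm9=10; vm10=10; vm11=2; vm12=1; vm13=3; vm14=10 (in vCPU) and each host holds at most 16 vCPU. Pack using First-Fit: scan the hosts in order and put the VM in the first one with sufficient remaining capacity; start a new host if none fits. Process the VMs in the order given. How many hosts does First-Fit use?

host 1: place vm1 (12 vCPU), 4 vCPU left
host 2: place vm2 (11 vCPU), 5 vCPU left
host 1: place vm3 (1 vCPU), 3 vCPU left
host 3: place vm4 (12 vCPU), 4 vCPU left
host 4: place vm5 (11 vCPU), 5 vCPU left
host 5: place vm6 (12 vCPU), 4 vCPU left
host 1: place vm7 (2 vCPU), 1 vCPU left
host 6: place vm8 (11 vCPU), 5 vCPU left
host 7: place vm9 (10 vCPU), 6 vCPU left
host 8: place vm10 (10 vCPU), 6 vCPU left
host 2: place vm11 (2 vCPU), 3 vCPU left
host 1: place vm12 (1 vCPU), 0 vCPU left
host 2: place vm13 (3 vCPU), 0 vCPU left
host 9: place vm14 (10 vCPU), 6 vCPU left
Final hosts: [12,1,2,1] [11,2,3] [12] [11] [12] [11] [10] [10] [10].

9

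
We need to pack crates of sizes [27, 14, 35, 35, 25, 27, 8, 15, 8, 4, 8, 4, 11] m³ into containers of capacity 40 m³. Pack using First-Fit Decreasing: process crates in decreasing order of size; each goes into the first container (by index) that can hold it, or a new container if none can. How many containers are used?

6 containers

Sorted descending: 35, 35, 27, 27, 25, 15, 14, 11, 8, 8, 8, 4, 4.
container 1: place 35 m³, 5 m³ left
container 2: place 35 m³, 5 m³ left
container 3: place 27 m³, 13 m³ left
container 4: place 27 m³, 13 m³ left
container 5: place 25 m³, 15 m³ left
container 5: place 15 m³, 0 m³ left
container 6: place 14 m³, 26 m³ left
container 3: place 11 m³, 2 m³ left
container 4: place 8 m³, 5 m³ left
container 6: place 8 m³, 18 m³ left
container 6: place 8 m³, 10 m³ left
container 1: place 4 m³, 1 m³ left
container 2: place 4 m³, 1 m³ left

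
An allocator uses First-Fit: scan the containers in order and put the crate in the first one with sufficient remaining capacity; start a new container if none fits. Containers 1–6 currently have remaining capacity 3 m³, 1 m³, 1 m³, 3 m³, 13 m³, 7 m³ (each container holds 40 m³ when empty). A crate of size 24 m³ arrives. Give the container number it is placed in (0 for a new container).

0

No container has ≥ 24 m³ free, so a new container is opened.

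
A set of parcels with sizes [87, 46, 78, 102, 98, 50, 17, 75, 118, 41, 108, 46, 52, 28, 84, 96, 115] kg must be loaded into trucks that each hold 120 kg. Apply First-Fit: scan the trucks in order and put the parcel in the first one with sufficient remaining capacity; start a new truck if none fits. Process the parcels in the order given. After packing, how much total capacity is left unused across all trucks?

truck 1: place 87 kg, 33 kg left
truck 2: place 46 kg, 74 kg left
truck 3: place 78 kg, 42 kg left
truck 4: place 102 kg, 18 kg left
truck 5: place 98 kg, 22 kg left
truck 2: place 50 kg, 24 kg left
truck 1: place 17 kg, 16 kg left
truck 6: place 75 kg, 45 kg left
truck 7: place 118 kg, 2 kg left
truck 3: place 41 kg, 1 kg left
truck 8: place 108 kg, 12 kg left
truck 9: place 46 kg, 74 kg left
truck 9: place 52 kg, 22 kg left
truck 6: place 28 kg, 17 kg left
truck 10: place 84 kg, 36 kg left
truck 11: place 96 kg, 24 kg left
truck 12: place 115 kg, 5 kg left
12 trucks × 120 kg = 1440 kg; used 1241 kg; unused 199 kg.

199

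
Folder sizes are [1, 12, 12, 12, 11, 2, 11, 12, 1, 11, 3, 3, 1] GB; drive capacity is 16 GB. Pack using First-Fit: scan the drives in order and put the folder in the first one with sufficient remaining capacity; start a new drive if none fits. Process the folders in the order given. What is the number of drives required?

1 GB → drive 1 (remaining 15 GB)
12 GB → drive 1 (remaining 3 GB)
12 GB → drive 2 (remaining 4 GB)
12 GB → drive 3 (remaining 4 GB)
11 GB → drive 4 (remaining 5 GB)
2 GB → drive 1 (remaining 1 GB)
11 GB → drive 5 (remaining 5 GB)
12 GB → drive 6 (remaining 4 GB)
1 GB → drive 1 (remaining 0 GB)
11 GB → drive 7 (remaining 5 GB)
3 GB → drive 2 (remaining 1 GB)
3 GB → drive 3 (remaining 1 GB)
1 GB → drive 2 (remaining 0 GB)

7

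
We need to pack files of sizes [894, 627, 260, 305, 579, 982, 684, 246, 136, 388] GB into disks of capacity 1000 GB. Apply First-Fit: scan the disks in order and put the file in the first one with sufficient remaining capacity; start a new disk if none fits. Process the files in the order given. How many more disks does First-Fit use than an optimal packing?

First-Fit: [894] [627,260] [305,579] [982] [684,246] [136,388] → 6 disks.
Total size 5101 GB; any packing needs at least ⌈5101/1000⌉ = 6 disks.
So 6 is already optimal.

0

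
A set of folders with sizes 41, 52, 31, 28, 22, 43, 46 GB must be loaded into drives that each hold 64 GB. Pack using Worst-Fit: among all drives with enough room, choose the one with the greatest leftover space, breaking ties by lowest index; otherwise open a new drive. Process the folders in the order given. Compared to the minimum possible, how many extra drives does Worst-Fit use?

Worst-Fit: [41,22] [52] [31,28] [43] [46] → 5 drives.
Total size 263 GB; any packing needs at least ⌈263/64⌉ = 5 drives.
So 5 is already optimal.

0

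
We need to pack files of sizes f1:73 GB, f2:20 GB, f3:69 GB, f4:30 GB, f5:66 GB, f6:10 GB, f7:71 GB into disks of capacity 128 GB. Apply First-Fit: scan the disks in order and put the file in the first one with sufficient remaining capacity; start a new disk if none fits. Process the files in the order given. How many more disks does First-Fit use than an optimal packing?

0

First-Fit: [73,20,30] [69,10] [66] [71] → 4 disks.
4 files exceed 64 GB (half the capacity), and no two of those can share a disk, so at least 4 disks are needed.
So 4 is already optimal.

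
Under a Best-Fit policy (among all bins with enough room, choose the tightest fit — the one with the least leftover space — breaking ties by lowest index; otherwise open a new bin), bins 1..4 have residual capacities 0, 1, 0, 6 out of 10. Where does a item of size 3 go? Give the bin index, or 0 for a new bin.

Bins with room: bin 4 (6).
Tightest fit is bin 4 with 6 free.

4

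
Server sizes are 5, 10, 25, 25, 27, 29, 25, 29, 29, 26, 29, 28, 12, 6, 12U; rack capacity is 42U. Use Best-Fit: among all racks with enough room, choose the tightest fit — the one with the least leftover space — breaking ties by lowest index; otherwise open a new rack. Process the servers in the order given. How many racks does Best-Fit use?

Put 5U in rack 1; 37U remain.
Put 10U in rack 1; 27U remain.
Put 25U in rack 1; 2U remain.
Put 25U in rack 2; 17U remain.
Put 27U in rack 3; 15U remain.
Put 29U in rack 4; 13U remain.
Put 25U in rack 5; 17U remain.
Put 29U in rack 6; 13U remain.
Put 29U in rack 7; 13U remain.
Put 26U in rack 8; 16U remain.
Put 29U in rack 9; 13U remain.
Put 28U in rack 10; 14U remain.
Put 12U in rack 4; 1U remain.
Put 6U in rack 6; 7U remain.
Put 12U in rack 7; 1U remain.

10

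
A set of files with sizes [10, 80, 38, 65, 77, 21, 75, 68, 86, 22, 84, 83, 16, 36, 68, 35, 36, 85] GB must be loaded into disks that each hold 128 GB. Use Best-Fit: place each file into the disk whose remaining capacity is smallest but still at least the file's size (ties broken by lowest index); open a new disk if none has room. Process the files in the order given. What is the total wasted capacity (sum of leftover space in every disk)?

Put 10 GB in disk 1; 118 GB remain.
Put 80 GB in disk 1; 38 GB remain.
Put 38 GB in disk 1; 0 GB remain.
Put 65 GB in disk 2; 63 GB remain.
Put 77 GB in disk 3; 51 GB remain.
Put 21 GB in disk 3; 30 GB remain.
Put 75 GB in disk 4; 53 GB remain.
Put 68 GB in disk 5; 60 GB remain.
Put 86 GB in disk 6; 42 GB remain.
Put 22 GB in disk 3; 8 GB remain.
Put 84 GB in disk 7; 44 GB remain.
Put 83 GB in disk 8; 45 GB remain.
Put 16 GB in disk 6; 26 GB remain.
Put 36 GB in disk 7; 8 GB remain.
Put 68 GB in disk 9; 60 GB remain.
Put 35 GB in disk 8; 10 GB remain.
Put 36 GB in disk 4; 17 GB remain.
Put 85 GB in disk 10; 43 GB remain.
10 disks × 128 GB = 1280 GB; used 985 GB; unused 295 GB.

295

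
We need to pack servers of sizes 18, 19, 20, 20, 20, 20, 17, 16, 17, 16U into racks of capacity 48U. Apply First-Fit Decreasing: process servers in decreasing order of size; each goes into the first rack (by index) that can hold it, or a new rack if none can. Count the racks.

5

Sorted descending: 20, 20, 20, 20, 19, 18, 17, 17, 16, 16.
Put 20U in rack 1; 28U remain.
Put 20U in rack 1; 8U remain.
Put 20U in rack 2; 28U remain.
Put 20U in rack 2; 8U remain.
Put 19U in rack 3; 29U remain.
Put 18U in rack 3; 11U remain.
Put 17U in rack 4; 31U remain.
Put 17U in rack 4; 14U remain.
Put 16U in rack 5; 32U remain.
Put 16U in rack 5; 16U remain.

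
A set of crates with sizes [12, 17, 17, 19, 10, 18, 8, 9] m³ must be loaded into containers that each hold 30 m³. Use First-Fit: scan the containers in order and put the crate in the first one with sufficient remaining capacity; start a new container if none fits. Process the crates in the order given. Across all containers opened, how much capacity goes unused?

12 m³ → container 1 (remaining 18 m³)
17 m³ → container 1 (remaining 1 m³)
17 m³ → container 2 (remaining 13 m³)
19 m³ → container 3 (remaining 11 m³)
10 m³ → container 2 (remaining 3 m³)
18 m³ → container 4 (remaining 12 m³)
8 m³ → container 3 (remaining 3 m³)
9 m³ → container 4 (remaining 3 m³)
4 containers × 30 m³ = 120 m³; used 110 m³; unused 10 m³.

10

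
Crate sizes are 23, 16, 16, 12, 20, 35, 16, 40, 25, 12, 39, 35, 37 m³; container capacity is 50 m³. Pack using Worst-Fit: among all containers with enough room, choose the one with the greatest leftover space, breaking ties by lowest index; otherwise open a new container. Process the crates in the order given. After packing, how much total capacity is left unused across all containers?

74

23 m³ → container 1 (remaining 27 m³)
16 m³ → container 1 (remaining 11 m³)
16 m³ → container 2 (remaining 34 m³)
12 m³ → container 2 (remaining 22 m³)
20 m³ → container 2 (remaining 2 m³)
35 m³ → container 3 (remaining 15 m³)
16 m³ → container 4 (remaining 34 m³)
40 m³ → container 5 (remaining 10 m³)
25 m³ → container 4 (remaining 9 m³)
12 m³ → container 3 (remaining 3 m³)
39 m³ → container 6 (remaining 11 m³)
35 m³ → container 7 (remaining 15 m³)
37 m³ → container 8 (remaining 13 m³)
8 containers × 50 m³ = 400 m³; used 326 m³; unused 74 m³.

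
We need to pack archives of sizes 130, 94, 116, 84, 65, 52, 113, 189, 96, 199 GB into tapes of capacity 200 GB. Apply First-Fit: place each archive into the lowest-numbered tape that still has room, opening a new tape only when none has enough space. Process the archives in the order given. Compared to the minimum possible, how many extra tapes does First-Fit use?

First-Fit: [130,65] [94,84] [116,52] [113] [189] [96] [199] → 7 tapes.
Total size 1138 GB; any packing needs at least ⌈1138/200⌉ = 6 tapes.
An optimal packing achieves that bound: [199] [189] [130,65] [116,84] [113,52] [96,94] → 6 tapes.
Excess: 7 − 6 = 1.

1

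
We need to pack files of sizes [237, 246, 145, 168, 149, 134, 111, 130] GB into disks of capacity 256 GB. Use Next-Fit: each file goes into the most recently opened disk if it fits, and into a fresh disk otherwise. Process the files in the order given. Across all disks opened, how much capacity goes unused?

472

237 GB → disk 1 (remaining 19 GB)
246 GB → disk 2 (remaining 10 GB)
145 GB → disk 3 (remaining 111 GB)
168 GB → disk 4 (remaining 88 GB)
149 GB → disk 5 (remaining 107 GB)
134 GB → disk 6 (remaining 122 GB)
111 GB → disk 6 (remaining 11 GB)
130 GB → disk 7 (remaining 126 GB)
7 disks × 256 GB = 1792 GB; used 1320 GB; unused 472 GB.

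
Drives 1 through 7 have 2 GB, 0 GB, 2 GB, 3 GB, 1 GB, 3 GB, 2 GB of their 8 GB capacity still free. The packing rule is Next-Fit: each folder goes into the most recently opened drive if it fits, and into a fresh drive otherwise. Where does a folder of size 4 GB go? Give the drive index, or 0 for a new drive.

0

Next-Fit only looks at drive 7, which has 2 GB free.
4 GB does not fit, so a new drive is opened.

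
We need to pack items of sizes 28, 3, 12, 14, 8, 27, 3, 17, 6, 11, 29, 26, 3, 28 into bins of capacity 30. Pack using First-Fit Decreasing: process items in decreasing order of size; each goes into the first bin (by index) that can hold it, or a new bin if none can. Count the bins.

Sorted descending: 29, 28, 28, 27, 26, 17, 14, 12, 11, 8, 6, 3, 3, 3.
Put 29 in bin 1; 1 remain.
Put 28 in bin 2; 2 remain.
Put 28 in bin 3; 2 remain.
Put 27 in bin 4; 3 remain.
Put 26 in bin 5; 4 remain.
Put 17 in bin 6; 13 remain.
Put 14 in bin 7; 16 remain.
Put 12 in bin 6; 1 remain.
Put 11 in bin 7; 5 remain.
Put 8 in bin 8; 22 remain.
Put 6 in bin 8; 16 remain.
Put 3 in bin 4; 0 remain.
Put 3 in bin 5; 1 remain.
Put 3 in bin 7; 2 remain.

8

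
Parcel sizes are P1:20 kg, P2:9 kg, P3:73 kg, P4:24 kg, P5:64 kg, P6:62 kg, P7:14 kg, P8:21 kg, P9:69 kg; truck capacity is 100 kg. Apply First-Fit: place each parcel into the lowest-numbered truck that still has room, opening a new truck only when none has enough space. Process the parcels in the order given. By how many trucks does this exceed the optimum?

First-Fit: [20,9,24,14,21] [73] [64] [62] [69] → 5 trucks.
Total size 356 kg; any packing needs at least ⌈356/100⌉ = 4 trucks.
An optimal packing achieves that bound: [73,24] [69,21,9] [64,20,14] [62] → 4 trucks.
Excess: 5 − 4 = 1.

1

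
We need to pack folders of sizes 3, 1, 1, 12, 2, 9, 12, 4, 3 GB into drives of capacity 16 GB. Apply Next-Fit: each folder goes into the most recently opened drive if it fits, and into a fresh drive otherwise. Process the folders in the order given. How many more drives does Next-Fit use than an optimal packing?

Next-Fit: [3,1,1] [12,2] [9] [12,4] [3] → 5 drives.
Total size 47 GB; any packing needs at least ⌈47/16⌉ = 3 drives.
An optimal packing achieves that bound: [12,4] [12,3,1] [9,3,2,1] → 3 drives.
Excess: 5 − 3 = 2.

2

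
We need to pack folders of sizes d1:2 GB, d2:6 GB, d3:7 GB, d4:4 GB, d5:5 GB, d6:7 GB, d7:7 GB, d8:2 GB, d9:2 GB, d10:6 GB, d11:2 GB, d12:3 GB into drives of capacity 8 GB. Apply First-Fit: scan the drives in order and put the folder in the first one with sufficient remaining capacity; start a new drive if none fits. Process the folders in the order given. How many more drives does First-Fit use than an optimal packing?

1

First-Fit: [2,6] [7] [4,2,2] [5,2] [7] [7] [6] [3] → 8 drives.
Total size 53 GB; any packing needs at least ⌈53/8⌉ = 7 drives.
An optimal packing achieves that bound: [7] [7] [7] [6,2] [6,2] [5,3] [4,2,2] → 7 drives.
Excess: 8 − 7 = 1.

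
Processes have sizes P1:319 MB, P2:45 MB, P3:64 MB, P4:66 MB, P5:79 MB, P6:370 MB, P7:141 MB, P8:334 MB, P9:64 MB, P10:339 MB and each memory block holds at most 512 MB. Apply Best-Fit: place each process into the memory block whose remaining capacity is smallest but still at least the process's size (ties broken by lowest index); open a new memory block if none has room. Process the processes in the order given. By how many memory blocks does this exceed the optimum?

0

Best-Fit: [319,45,64,66] [79,370] [141,334] [64,339] → 4 memory blocks.
Total size 1821 MB; any packing needs at least ⌈1821/512⌉ = 4 memory blocks.
So 4 is already optimal.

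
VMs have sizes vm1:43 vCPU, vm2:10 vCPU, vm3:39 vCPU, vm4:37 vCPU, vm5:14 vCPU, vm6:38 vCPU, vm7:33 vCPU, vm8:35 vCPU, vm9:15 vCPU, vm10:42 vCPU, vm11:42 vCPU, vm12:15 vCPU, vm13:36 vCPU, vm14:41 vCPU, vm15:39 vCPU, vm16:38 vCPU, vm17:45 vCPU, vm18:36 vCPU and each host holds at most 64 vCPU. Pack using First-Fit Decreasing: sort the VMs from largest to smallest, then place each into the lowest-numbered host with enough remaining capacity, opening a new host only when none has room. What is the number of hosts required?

Sorted descending: 45, 43, 42, 42, 41, 39, 39, 38, 38, 37, 36, 36, 35, 33, 15, 15, 14, 10.
Put 45 vCPU in host 1; 19 vCPU remain.
Put 43 vCPU in host 2; 21 vCPU remain.
Put 42 vCPU in host 3; 22 vCPU remain.
Put 42 vCPU in host 4; 22 vCPU remain.
Put 41 vCPU in host 5; 23 vCPU remain.
Put 39 vCPU in host 6; 25 vCPU remain.
Put 39 vCPU in host 7; 25 vCPU remain.
Put 38 vCPU in host 8; 26 vCPU remain.
Put 38 vCPU in host 9; 26 vCPU remain.
Put 37 vCPU in host 10; 27 vCPU remain.
Put 36 vCPU in host 11; 28 vCPU remain.
Put 36 vCPU in host 12; 28 vCPU remain.
Put 35 vCPU in host 13; 29 vCPU remain.
Put 33 vCPU in host 14; 31 vCPU remain.
Put 15 vCPU in host 1; 4 vCPU remain.
Put 15 vCPU in host 2; 6 vCPU remain.
Put 14 vCPU in host 3; 8 vCPU remain.
Put 10 vCPU in host 4; 12 vCPU remain.

14 hosts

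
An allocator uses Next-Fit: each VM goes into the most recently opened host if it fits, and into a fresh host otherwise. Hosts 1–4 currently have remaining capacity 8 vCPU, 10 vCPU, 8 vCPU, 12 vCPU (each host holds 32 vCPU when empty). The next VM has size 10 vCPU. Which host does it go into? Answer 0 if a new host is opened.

Next-Fit only looks at host 4, which has 12 vCPU free.
10 vCPU fits there.

4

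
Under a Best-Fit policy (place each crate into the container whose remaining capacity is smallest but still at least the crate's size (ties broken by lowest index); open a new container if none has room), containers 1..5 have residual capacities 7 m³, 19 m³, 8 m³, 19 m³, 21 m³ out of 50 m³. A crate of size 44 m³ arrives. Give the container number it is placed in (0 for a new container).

0

No container has ≥ 44 m³ free, so a new container is opened.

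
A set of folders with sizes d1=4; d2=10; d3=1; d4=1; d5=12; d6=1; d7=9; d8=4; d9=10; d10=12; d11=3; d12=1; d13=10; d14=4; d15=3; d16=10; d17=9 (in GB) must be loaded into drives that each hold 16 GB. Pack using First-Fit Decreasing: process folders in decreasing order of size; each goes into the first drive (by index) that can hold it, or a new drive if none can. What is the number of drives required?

Sorted descending: 12, 12, 10, 10, 10, 10, 9, 9, 4, 4, 4, 3, 3, 1, 1, 1, 1.
drive 1: place 12 GB, 4 GB left
drive 2: place 12 GB, 4 GB left
drive 3: place 10 GB, 6 GB left
drive 4: place 10 GB, 6 GB left
drive 5: place 10 GB, 6 GB left
drive 6: place 10 GB, 6 GB left
drive 7: place 9 GB, 7 GB left
drive 8: place 9 GB, 7 GB left
drive 1: place 4 GB, 0 GB left
drive 2: place 4 GB, 0 GB left
drive 3: place 4 GB, 2 GB left
drive 4: place 3 GB, 3 GB left
drive 4: place 3 GB, 0 GB left
drive 3: place 1 GB, 1 GB left
drive 3: place 1 GB, 0 GB left
drive 5: place 1 GB, 5 GB left
drive 5: place 1 GB, 4 GB left
Final drives: [12,4] [12,4] [10,4,1,1] [10,3,3] [10,1,1] [10] [9] [9].

8 drives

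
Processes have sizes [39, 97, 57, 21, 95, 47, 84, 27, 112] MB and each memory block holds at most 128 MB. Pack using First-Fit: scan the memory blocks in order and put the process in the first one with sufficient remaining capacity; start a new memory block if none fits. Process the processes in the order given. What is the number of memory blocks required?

6 memory blocks

Put 39 MB in memory block 1; 89 MB remain.
Put 97 MB in memory block 2; 31 MB remain.
Put 57 MB in memory block 1; 32 MB remain.
Put 21 MB in memory block 1; 11 MB remain.
Put 95 MB in memory block 3; 33 MB remain.
Put 47 MB in memory block 4; 81 MB remain.
Put 84 MB in memory block 5; 44 MB remain.
Put 27 MB in memory block 2; 4 MB remain.
Put 112 MB in memory block 6; 16 MB remain.
Final memory blocks: [39,57,21] [97,27] [95] [47] [84] [112].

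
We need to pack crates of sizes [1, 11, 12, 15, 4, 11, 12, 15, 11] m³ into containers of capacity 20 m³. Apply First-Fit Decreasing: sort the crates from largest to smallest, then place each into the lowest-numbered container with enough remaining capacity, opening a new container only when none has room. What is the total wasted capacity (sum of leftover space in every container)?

Sorted descending: 15, 15, 12, 12, 11, 11, 11, 4, 1.
Put 15 m³ in container 1; 5 m³ remain.
Put 15 m³ in container 2; 5 m³ remain.
Put 12 m³ in container 3; 8 m³ remain.
Put 12 m³ in container 4; 8 m³ remain.
Put 11 m³ in container 5; 9 m³ remain.
Put 11 m³ in container 6; 9 m³ remain.
Put 11 m³ in container 7; 9 m³ remain.
Put 4 m³ in container 1; 1 m³ remain.
Put 1 m³ in container 1; 0 m³ remain.
7 containers × 20 m³ = 140 m³; used 92 m³; unused 48 m³.

48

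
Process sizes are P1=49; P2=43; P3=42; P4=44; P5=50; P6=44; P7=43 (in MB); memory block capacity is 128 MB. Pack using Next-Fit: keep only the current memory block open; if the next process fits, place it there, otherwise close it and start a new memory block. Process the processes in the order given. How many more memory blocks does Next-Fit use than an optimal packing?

1

Next-Fit: [49,43] [42,44] [50,44] [43] → 4 memory blocks.
Total size 315 MB; any packing needs at least ⌈315/128⌉ = 3 memory blocks.
An optimal packing achieves that bound: [50,49] [44,44] [43,43,42] → 3 memory blocks.
Excess: 4 − 3 = 1.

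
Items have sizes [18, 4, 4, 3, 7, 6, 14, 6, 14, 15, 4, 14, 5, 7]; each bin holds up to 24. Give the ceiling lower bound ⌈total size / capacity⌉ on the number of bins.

6

Total size = 18 + 4 + 4 + 3 + 7 + 6 + 14 + 6 + 14 + 15 + 4 + 14 + 5 + 7 = 121.
⌈121 / 24⌉ = 6.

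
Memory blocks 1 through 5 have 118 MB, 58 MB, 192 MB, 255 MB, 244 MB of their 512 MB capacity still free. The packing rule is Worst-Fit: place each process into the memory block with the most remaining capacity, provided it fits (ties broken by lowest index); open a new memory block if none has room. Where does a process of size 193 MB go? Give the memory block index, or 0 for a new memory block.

Memory blocks with room: memory block 4 (255 MB), memory block 5 (244 MB).
Most room is memory block 4 with 255 MB free.

4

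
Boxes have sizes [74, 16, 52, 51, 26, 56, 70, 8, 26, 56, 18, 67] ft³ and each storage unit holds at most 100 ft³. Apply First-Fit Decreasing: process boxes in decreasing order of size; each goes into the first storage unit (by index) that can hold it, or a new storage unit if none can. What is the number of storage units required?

7

Sorted descending: 74, 70, 67, 56, 56, 52, 51, 26, 26, 18, 16, 8.
storage unit 1: place 74 ft³, 26 ft³ left
storage unit 2: place 70 ft³, 30 ft³ left
storage unit 3: place 67 ft³, 33 ft³ left
storage unit 4: place 56 ft³, 44 ft³ left
storage unit 5: place 56 ft³, 44 ft³ left
storage unit 6: place 52 ft³, 48 ft³ left
storage unit 7: place 51 ft³, 49 ft³ left
storage unit 1: place 26 ft³, 0 ft³ left
storage unit 2: place 26 ft³, 4 ft³ left
storage unit 3: place 18 ft³, 15 ft³ left
storage unit 4: place 16 ft³, 28 ft³ left
storage unit 3: place 8 ft³, 7 ft³ left
Final storage units: [74,26] [70,26] [67,18,8] [56,16] [56] [52] [51].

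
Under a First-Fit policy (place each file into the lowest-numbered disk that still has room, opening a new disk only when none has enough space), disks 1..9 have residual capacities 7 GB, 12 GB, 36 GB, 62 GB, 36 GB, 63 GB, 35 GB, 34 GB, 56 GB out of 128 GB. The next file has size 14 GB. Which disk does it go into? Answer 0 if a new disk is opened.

Disks with room: disk 3 (36 GB), disk 4 (62 GB), disk 5 (36 GB), disk 6 (63 GB), disk 7 (35 GB), disk 8 (34 GB), disk 9 (56 GB).
The first with room is disk 3.

3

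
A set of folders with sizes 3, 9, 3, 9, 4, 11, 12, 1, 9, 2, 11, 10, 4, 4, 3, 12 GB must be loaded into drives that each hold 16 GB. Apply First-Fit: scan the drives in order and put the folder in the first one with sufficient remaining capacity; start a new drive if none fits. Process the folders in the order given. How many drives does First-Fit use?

8

3 GB → drive 1 (remaining 13 GB)
9 GB → drive 1 (remaining 4 GB)
3 GB → drive 1 (remaining 1 GB)
9 GB → drive 2 (remaining 7 GB)
4 GB → drive 2 (remaining 3 GB)
11 GB → drive 3 (remaining 5 GB)
12 GB → drive 4 (remaining 4 GB)
1 GB → drive 1 (remaining 0 GB)
9 GB → drive 5 (remaining 7 GB)
2 GB → drive 2 (remaining 1 GB)
11 GB → drive 6 (remaining 5 GB)
10 GB → drive 7 (remaining 6 GB)
4 GB → drive 3 (remaining 1 GB)
4 GB → drive 4 (remaining 0 GB)
3 GB → drive 5 (remaining 4 GB)
12 GB → drive 8 (remaining 4 GB)
Final drives: [3,9,3,1] [9,4,2] [11,4] [12,4] [9,3] [11] [10] [12].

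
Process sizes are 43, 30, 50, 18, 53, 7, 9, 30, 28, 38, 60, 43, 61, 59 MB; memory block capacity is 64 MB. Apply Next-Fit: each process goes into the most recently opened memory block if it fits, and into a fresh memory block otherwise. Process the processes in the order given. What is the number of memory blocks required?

12

43 MB → memory block 1 (remaining 21 MB)
30 MB → memory block 2 (remaining 34 MB)
50 MB → memory block 3 (remaining 14 MB)
18 MB → memory block 4 (remaining 46 MB)
53 MB → memory block 5 (remaining 11 MB)
7 MB → memory block 5 (remaining 4 MB)
9 MB → memory block 6 (remaining 55 MB)
30 MB → memory block 6 (remaining 25 MB)
28 MB → memory block 7 (remaining 36 MB)
38 MB → memory block 8 (remaining 26 MB)
60 MB → memory block 9 (remaining 4 MB)
43 MB → memory block 10 (remaining 21 MB)
61 MB → memory block 11 (remaining 3 MB)
59 MB → memory block 12 (remaining 5 MB)
Final memory blocks: [43] [30] [50] [18] [53,7] [9,30] [28] [38] [60] [43] [61] [59].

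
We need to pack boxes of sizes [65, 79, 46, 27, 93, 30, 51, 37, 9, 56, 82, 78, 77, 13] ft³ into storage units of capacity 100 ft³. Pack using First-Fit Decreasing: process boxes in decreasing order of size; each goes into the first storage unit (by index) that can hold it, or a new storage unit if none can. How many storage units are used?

Sorted descending: 93, 82, 79, 78, 77, 65, 56, 51, 46, 37, 30, 27, 13, 9.
storage unit 1: place 93 ft³, 7 ft³ left
storage unit 2: place 82 ft³, 18 ft³ left
storage unit 3: place 79 ft³, 21 ft³ left
storage unit 4: place 78 ft³, 22 ft³ left
storage unit 5: place 77 ft³, 23 ft³ left
storage unit 6: place 65 ft³, 35 ft³ left
storage unit 7: place 56 ft³, 44 ft³ left
storage unit 8: place 51 ft³, 49 ft³ left
storage unit 8: place 46 ft³, 3 ft³ left
storage unit 7: place 37 ft³, 7 ft³ left
storage unit 6: place 30 ft³, 5 ft³ left
storage unit 9: place 27 ft³, 73 ft³ left
storage unit 2: place 13 ft³, 5 ft³ left
storage unit 3: place 9 ft³, 12 ft³ left
Final storage units: [93] [82,13] [79,9] [78] [77] [65,30] [56,37] [51,46] [27].

9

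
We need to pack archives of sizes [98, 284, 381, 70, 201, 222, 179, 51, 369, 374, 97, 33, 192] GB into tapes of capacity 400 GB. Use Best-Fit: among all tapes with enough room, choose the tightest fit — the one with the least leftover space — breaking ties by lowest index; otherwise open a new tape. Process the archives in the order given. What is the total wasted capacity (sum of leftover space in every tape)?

tape 1: place 98 GB, 302 GB left
tape 1: place 284 GB, 18 GB left
tape 2: place 381 GB, 19 GB left
tape 3: place 70 GB, 330 GB left
tape 3: place 201 GB, 129 GB left
tape 4: place 222 GB, 178 GB left
tape 5: place 179 GB, 221 GB left
tape 3: place 51 GB, 78 GB left
tape 6: place 369 GB, 31 GB left
tape 7: place 374 GB, 26 GB left
tape 4: place 97 GB, 81 GB left
tape 3: place 33 GB, 45 GB left
tape 5: place 192 GB, 29 GB left
7 tapes × 400 GB = 2800 GB; used 2551 GB; unused 249 GB.

249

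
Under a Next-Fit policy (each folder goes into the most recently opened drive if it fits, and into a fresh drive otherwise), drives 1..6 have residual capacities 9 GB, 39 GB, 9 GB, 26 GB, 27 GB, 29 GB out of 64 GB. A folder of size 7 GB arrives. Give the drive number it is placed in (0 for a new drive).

Next-Fit only looks at drive 6, which has 29 GB free.
7 GB fits there.

6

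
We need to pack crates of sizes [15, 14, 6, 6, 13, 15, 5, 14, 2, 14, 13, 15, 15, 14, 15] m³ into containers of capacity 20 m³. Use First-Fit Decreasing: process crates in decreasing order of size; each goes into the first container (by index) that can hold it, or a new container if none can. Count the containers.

11 containers

Sorted descending: 15, 15, 15, 15, 15, 14, 14, 14, 14, 13, 13, 6, 6, 5, 2.
Put 15 m³ in container 1; 5 m³ remain.
Put 15 m³ in container 2; 5 m³ remain.
Put 15 m³ in container 3; 5 m³ remain.
Put 15 m³ in container 4; 5 m³ remain.
Put 15 m³ in container 5; 5 m³ remain.
Put 14 m³ in container 6; 6 m³ remain.
Put 14 m³ in container 7; 6 m³ remain.
Put 14 m³ in container 8; 6 m³ remain.
Put 14 m³ in container 9; 6 m³ remain.
Put 13 m³ in container 10; 7 m³ remain.
Put 13 m³ in container 11; 7 m³ remain.
Put 6 m³ in container 6; 0 m³ remain.
Put 6 m³ in container 7; 0 m³ remain.
Put 5 m³ in container 1; 0 m³ remain.
Put 2 m³ in container 2; 3 m³ remain.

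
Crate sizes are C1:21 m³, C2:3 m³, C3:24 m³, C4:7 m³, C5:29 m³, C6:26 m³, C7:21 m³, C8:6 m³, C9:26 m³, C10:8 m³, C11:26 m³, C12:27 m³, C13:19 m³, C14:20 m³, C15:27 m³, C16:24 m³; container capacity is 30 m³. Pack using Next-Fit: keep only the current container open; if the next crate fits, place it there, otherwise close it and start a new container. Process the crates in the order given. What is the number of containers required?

14

container 1: place C1 (21 m³), 9 m³ left
container 1: place C2 (3 m³), 6 m³ left
container 2: place C3 (24 m³), 6 m³ left
container 3: place C4 (7 m³), 23 m³ left
container 4: place C5 (29 m³), 1 m³ left
container 5: place C6 (26 m³), 4 m³ left
container 6: place C7 (21 m³), 9 m³ left
container 6: place C8 (6 m³), 3 m³ left
container 7: place C9 (26 m³), 4 m³ left
container 8: place C10 (8 m³), 22 m³ left
container 9: place C11 (26 m³), 4 m³ left
container 10: place C12 (27 m³), 3 m³ left
container 11: place C13 (19 m³), 11 m³ left
container 12: place C14 (20 m³), 10 m³ left
container 13: place C15 (27 m³), 3 m³ left
container 14: place C16 (24 m³), 6 m³ left
Final containers: [21,3] [24] [7] [29] [26] [21,6] [26] [8] [26] [27] [19] [20] [27] [24].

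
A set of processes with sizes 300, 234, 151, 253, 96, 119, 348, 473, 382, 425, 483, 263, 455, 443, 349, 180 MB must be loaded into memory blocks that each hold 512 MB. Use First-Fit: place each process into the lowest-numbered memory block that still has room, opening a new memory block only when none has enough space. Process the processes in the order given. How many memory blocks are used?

Put 300 MB in memory block 1; 212 MB remain.
Put 234 MB in memory block 2; 278 MB remain.
Put 151 MB in memory block 1; 61 MB remain.
Put 253 MB in memory block 2; 25 MB remain.
Put 96 MB in memory block 3; 416 MB remain.
Put 119 MB in memory block 3; 297 MB remain.
Put 348 MB in memory block 4; 164 MB remain.
Put 473 MB in memory block 5; 39 MB remain.
Put 382 MB in memory block 6; 130 MB remain.
Put 425 MB in memory block 7; 87 MB remain.
Put 483 MB in memory block 8; 29 MB remain.
Put 263 MB in memory block 3; 34 MB remain.
Put 455 MB in memory block 9; 57 MB remain.
Put 443 MB in memory block 10; 69 MB remain.
Put 349 MB in memory block 11; 163 MB remain.
Put 180 MB in memory block 12; 332 MB remain.
Final memory blocks: [300,151] [234,253] [96,119,263] [348] [473] [382] [425] [483] [455] [443] [349] [180].

12 memory blocks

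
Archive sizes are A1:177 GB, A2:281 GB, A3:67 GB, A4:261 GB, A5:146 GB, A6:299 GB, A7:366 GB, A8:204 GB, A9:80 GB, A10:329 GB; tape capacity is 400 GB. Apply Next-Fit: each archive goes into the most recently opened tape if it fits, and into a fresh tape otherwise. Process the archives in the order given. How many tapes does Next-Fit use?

8

tape 1: place A1 (177 GB), 223 GB left
tape 2: place A2 (281 GB), 119 GB left
tape 2: place A3 (67 GB), 52 GB left
tape 3: place A4 (261 GB), 139 GB left
tape 4: place A5 (146 GB), 254 GB left
tape 5: place A6 (299 GB), 101 GB left
tape 6: place A7 (366 GB), 34 GB left
tape 7: place A8 (204 GB), 196 GB left
tape 7: place A9 (80 GB), 116 GB left
tape 8: place A10 (329 GB), 71 GB left
Final tapes: [177] [281,67] [261] [146] [299] [366] [204,80] [329].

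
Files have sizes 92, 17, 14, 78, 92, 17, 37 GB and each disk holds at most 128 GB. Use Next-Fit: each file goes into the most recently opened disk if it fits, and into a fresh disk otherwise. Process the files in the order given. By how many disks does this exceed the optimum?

1

Next-Fit: [92,17,14] [78] [92,17] [37] → 4 disks.
Total size 347 GB; any packing needs at least ⌈347/128⌉ = 3 disks.
An optimal packing achieves that bound: [92,17,17] [92,14] [78,37] → 3 disks.
Excess: 4 − 3 = 1.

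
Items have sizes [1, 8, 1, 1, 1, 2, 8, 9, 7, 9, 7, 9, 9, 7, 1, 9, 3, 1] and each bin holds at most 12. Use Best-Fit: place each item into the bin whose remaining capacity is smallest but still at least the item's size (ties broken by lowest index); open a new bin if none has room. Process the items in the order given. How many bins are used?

10

Put 1 in bin 1; 11 remain.
Put 8 in bin 1; 3 remain.
Put 1 in bin 1; 2 remain.
Put 1 in bin 1; 1 remain.
Put 1 in bin 1; 0 remain.
Put 2 in bin 2; 10 remain.
Put 8 in bin 2; 2 remain.
Put 9 in bin 3; 3 remain.
Put 7 in bin 4; 5 remain.
Put 9 in bin 5; 3 remain.
Put 7 in bin 6; 5 remain.
Put 9 in bin 7; 3 remain.
Put 9 in bin 8; 3 remain.
Put 7 in bin 9; 5 remain.
Put 1 in bin 2; 1 remain.
Put 9 in bin 10; 3 remain.
Put 3 in bin 3; 0 remain.
Put 1 in bin 2; 0 remain.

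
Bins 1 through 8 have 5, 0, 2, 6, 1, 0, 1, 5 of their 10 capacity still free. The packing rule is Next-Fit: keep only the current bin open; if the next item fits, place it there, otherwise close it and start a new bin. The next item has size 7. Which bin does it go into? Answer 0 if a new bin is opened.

0

Next-Fit only looks at bin 8, which has 5 free.
7 does not fit, so a new bin is opened.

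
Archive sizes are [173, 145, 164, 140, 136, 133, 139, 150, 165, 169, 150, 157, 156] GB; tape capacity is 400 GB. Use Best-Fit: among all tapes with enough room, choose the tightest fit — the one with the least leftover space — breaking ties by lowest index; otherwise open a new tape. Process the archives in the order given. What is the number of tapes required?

7

tape 1: place 173 GB, 227 GB left
tape 1: place 145 GB, 82 GB left
tape 2: place 164 GB, 236 GB left
tape 2: place 140 GB, 96 GB left
tape 3: place 136 GB, 264 GB left
tape 3: place 133 GB, 131 GB left
tape 4: place 139 GB, 261 GB left
tape 4: place 150 GB, 111 GB left
tape 5: place 165 GB, 235 GB left
tape 5: place 169 GB, 66 GB left
tape 6: place 150 GB, 250 GB left
tape 6: place 157 GB, 93 GB left
tape 7: place 156 GB, 244 GB left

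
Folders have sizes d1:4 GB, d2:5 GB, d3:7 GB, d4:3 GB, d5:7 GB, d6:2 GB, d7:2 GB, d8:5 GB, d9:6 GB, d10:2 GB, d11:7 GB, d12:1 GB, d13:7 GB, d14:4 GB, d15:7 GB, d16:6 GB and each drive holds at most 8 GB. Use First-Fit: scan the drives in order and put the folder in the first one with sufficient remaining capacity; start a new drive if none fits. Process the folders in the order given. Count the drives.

d1 (4 GB) → drive 1 (remaining 4 GB)
d2 (5 GB) → drive 2 (remaining 3 GB)
d3 (7 GB) → drive 3 (remaining 1 GB)
d4 (3 GB) → drive 1 (remaining 1 GB)
d5 (7 GB) → drive 4 (remaining 1 GB)
d6 (2 GB) → drive 2 (remaining 1 GB)
d7 (2 GB) → drive 5 (remaining 6 GB)
d8 (5 GB) → drive 5 (remaining 1 GB)
d9 (6 GB) → drive 6 (remaining 2 GB)
d10 (2 GB) → drive 6 (remaining 0 GB)
d11 (7 GB) → drive 7 (remaining 1 GB)
d12 (1 GB) → drive 1 (remaining 0 GB)
d13 (7 GB) → drive 8 (remaining 1 GB)
d14 (4 GB) → drive 9 (remaining 4 GB)
d15 (7 GB) → drive 10 (remaining 1 GB)
d16 (6 GB) → drive 11 (remaining 2 GB)
Final drives: [4,3,1] [5,2] [7] [7] [2,5] [6,2] [7] [7] [4] [7] [6].

11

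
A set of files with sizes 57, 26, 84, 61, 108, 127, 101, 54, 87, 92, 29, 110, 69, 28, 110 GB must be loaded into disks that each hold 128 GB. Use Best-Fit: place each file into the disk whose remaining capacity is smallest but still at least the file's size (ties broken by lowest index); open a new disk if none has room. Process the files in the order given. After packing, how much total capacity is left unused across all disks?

265

Put 57 GB in disk 1; 71 GB remain.
Put 26 GB in disk 1; 45 GB remain.
Put 84 GB in disk 2; 44 GB remain.
Put 61 GB in disk 3; 67 GB remain.
Put 108 GB in disk 4; 20 GB remain.
Put 127 GB in disk 5; 1 GB remain.
Put 101 GB in disk 6; 27 GB remain.
Put 54 GB in disk 3; 13 GB remain.
Put 87 GB in disk 7; 41 GB remain.
Put 92 GB in disk 8; 36 GB remain.
Put 29 GB in disk 8; 7 GB remain.
Put 110 GB in disk 9; 18 GB remain.
Put 69 GB in disk 10; 59 GB remain.
Put 28 GB in disk 7; 13 GB remain.
Put 110 GB in disk 11; 18 GB remain.
11 disks × 128 GB = 1408 GB; used 1143 GB; unused 265 GB.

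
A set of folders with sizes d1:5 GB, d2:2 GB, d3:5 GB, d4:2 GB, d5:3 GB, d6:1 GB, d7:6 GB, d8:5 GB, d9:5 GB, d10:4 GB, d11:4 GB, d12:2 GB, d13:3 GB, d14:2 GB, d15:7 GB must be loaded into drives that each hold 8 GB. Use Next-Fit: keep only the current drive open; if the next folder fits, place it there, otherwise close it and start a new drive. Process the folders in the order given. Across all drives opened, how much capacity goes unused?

16

d1 (5 GB) → drive 1 (remaining 3 GB)
d2 (2 GB) → drive 1 (remaining 1 GB)
d3 (5 GB) → drive 2 (remaining 3 GB)
d4 (2 GB) → drive 2 (remaining 1 GB)
d5 (3 GB) → drive 3 (remaining 5 GB)
d6 (1 GB) → drive 3 (remaining 4 GB)
d7 (6 GB) → drive 4 (remaining 2 GB)
d8 (5 GB) → drive 5 (remaining 3 GB)
d9 (5 GB) → drive 6 (remaining 3 GB)
d10 (4 GB) → drive 7 (remaining 4 GB)
d11 (4 GB) → drive 7 (remaining 0 GB)
d12 (2 GB) → drive 8 (remaining 6 GB)
d13 (3 GB) → drive 8 (remaining 3 GB)
d14 (2 GB) → drive 8 (remaining 1 GB)
d15 (7 GB) → drive 9 (remaining 1 GB)
9 drives × 8 GB = 72 GB; used 56 GB; unused 16 GB.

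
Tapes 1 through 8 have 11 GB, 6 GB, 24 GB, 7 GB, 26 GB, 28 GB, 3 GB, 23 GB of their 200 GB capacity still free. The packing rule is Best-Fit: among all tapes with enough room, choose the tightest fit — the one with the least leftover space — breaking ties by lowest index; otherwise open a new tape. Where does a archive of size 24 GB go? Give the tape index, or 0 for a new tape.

Tapes with room: tape 3 (24 GB), tape 5 (26 GB), tape 6 (28 GB).
Tightest fit is tape 3 with 24 GB free.

3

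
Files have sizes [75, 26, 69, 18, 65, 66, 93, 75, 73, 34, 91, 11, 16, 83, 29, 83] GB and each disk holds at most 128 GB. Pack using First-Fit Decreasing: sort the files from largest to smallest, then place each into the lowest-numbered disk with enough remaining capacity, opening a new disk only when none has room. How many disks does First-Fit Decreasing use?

Sorted descending: 93, 91, 83, 83, 75, 75, 73, 69, 66, 65, 34, 29, 26, 18, 16, 11.
93 GB → disk 1 (remaining 35 GB)
91 GB → disk 2 (remaining 37 GB)
83 GB → disk 3 (remaining 45 GB)
83 GB → disk 4 (remaining 45 GB)
75 GB → disk 5 (remaining 53 GB)
75 GB → disk 6 (remaining 53 GB)
73 GB → disk 7 (remaining 55 GB)
69 GB → disk 8 (remaining 59 GB)
66 GB → disk 9 (remaining 62 GB)
65 GB → disk 10 (remaining 63 GB)
34 GB → disk 1 (remaining 1 GB)
29 GB → disk 2 (remaining 8 GB)
26 GB → disk 3 (remaining 19 GB)
18 GB → disk 3 (remaining 1 GB)
16 GB → disk 4 (remaining 29 GB)
11 GB → disk 4 (remaining 18 GB)
Final disks: [93,34] [91,29] [83,26,18] [83,16,11] [75] [75] [73] [69] [66] [65].

10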